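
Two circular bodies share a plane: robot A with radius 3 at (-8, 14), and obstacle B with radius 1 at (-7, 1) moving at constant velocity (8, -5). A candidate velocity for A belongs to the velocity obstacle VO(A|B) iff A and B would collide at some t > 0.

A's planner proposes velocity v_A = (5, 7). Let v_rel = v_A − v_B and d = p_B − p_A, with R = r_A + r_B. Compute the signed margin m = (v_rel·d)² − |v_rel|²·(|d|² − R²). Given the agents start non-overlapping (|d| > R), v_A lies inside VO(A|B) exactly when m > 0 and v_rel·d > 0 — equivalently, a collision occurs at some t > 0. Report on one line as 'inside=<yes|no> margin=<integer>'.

d = (1, -13),  |d|² = 170;  R = 3+1 = 4,  c = 170−4² = 154
v_rel = (-3, 12),  |v_rel|² = 153;  v_rel·d = (-3)·(1) + (12)·(-13) = -159
153·t² + 318·t + 154 = 0  ⇒  m = (-159)² − 153·154 = 1719
m = 1719 > 0,  v_rel·d = -159 < 0  ⇒  outside

inside=no margin=1719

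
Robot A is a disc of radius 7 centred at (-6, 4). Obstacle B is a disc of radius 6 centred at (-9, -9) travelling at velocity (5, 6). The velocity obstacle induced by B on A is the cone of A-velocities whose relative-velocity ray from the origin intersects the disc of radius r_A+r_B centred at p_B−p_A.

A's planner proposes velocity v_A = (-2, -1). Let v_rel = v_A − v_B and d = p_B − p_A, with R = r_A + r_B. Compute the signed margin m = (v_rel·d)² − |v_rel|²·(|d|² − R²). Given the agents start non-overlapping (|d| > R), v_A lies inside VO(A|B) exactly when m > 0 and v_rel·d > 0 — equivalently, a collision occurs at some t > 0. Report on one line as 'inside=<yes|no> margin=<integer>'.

d = (-3, -13),  |d|² = 178;  R = 7+6 = 13,  c = 178−13² = 9
v_rel = (-7, -7),  |v_rel|² = 98;  v_rel·d = (-7)·(-3) + (-7)·(-13) = 112
98·t² − 224·t + 9 = 0  ⇒  m = 112² − 98·9 = 11662
m = 11662 > 0,  v_rel·d = 112 > 0  ⇒  inside

inside=yes margin=11662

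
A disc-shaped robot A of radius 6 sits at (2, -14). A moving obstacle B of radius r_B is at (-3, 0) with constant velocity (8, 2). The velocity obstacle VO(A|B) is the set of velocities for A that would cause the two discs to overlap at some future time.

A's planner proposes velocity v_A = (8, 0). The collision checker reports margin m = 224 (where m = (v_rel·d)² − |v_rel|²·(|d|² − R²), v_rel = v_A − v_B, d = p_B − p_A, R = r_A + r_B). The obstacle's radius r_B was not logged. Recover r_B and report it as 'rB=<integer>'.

m = 224
d = (-5, 14);  v_rel = (0, -2),  |v_rel|² = 4
v_rel×d = (0)·(14) − (-2)·(-5) = -10
since m = R²·4 − (-10)²:  R² = (100 + 224) / 4 = 81
R = √81 = 9  ⇒  r_B = 9 − 6 = 3

rB=3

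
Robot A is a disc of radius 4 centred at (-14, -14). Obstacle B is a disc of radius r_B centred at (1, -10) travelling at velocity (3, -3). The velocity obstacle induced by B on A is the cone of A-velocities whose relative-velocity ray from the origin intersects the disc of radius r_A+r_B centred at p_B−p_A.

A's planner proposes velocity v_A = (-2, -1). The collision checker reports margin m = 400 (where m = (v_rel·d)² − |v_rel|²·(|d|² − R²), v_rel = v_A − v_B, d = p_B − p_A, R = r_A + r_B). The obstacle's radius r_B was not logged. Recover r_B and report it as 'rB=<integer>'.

m = 400
d = (15, 4);  v_rel = (-5, 2),  |v_rel|² = 29
v_rel×d = (-5)·(4) − (2)·(15) = -50
since m = R²·29 − (-50)²:  R² = (2500 + 400) / 29 = 100
R = √100 = 10  ⇒  r_B = 10 − 4 = 6

rB=6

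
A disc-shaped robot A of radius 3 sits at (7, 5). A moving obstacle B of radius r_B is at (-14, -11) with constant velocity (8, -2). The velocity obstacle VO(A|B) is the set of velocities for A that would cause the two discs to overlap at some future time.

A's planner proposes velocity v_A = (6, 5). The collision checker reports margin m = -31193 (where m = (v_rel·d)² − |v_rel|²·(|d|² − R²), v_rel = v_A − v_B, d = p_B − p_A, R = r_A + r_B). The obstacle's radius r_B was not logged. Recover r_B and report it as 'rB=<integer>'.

m = -31193
d = (-21, -16);  v_rel = (-2, 7),  |v_rel|² = 53
v_rel×d = (-2)·(-16) − (7)·(-21) = 179
since m = R²·53 − 179²:  R² = (32041 + -31193) / 53 = 16
R = √16 = 4  ⇒  r_B = 4 − 3 = 1

rB=1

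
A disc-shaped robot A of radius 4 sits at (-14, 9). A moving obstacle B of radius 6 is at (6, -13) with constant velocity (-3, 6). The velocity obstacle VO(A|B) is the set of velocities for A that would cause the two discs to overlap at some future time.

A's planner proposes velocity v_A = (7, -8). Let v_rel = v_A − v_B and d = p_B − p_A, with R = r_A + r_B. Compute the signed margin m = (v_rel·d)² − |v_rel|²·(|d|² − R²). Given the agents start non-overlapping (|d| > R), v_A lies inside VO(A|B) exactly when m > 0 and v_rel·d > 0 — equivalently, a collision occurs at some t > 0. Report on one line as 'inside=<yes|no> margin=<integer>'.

d = (20, -22),  |d|² = 884;  R = 4+6 = 10,  c = 884−10² = 784
v_rel = (10, -14),  |v_rel|² = 296;  v_rel·d = (10)·(20) + (-14)·(-22) = 508
296·t² − 1016·t + 784 = 0  ⇒  m = 508² − 296·784 = 26000
m = 26000 > 0,  v_rel·d = 508 > 0  ⇒  inside

inside=yes margin=26000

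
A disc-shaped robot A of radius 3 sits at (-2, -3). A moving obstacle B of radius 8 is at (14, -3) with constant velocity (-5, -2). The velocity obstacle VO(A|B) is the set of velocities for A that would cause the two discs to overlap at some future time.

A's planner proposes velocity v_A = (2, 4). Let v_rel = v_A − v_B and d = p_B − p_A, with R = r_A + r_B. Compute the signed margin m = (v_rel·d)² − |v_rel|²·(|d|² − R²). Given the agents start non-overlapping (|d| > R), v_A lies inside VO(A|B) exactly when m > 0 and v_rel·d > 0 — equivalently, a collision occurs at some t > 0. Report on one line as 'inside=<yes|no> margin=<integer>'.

d = (16, 0),  |d|² = 256;  R = 3+8 = 11,  c = 256−11² = 135
v_rel = (7, 6),  |v_rel|² = 85;  v_rel·d = (7)·(16) + (6)·(0) = 112
85·t² − 224·t + 135 = 0  ⇒  m = 112² − 85·135 = 1069
m = 1069 > 0,  v_rel·d = 112 > 0  ⇒  inside

inside=yes margin=1069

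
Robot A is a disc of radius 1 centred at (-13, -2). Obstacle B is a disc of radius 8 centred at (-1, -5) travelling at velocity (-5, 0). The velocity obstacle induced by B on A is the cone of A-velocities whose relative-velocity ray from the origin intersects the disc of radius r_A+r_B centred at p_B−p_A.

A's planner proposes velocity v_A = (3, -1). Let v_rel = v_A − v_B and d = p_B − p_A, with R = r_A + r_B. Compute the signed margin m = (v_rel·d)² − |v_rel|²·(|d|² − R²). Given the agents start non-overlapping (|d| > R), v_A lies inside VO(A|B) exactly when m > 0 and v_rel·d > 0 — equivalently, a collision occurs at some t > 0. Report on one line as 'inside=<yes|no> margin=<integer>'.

d = (12, -3),  |d|² = 153;  R = 1+8 = 9,  c = 153−9² = 72
v_rel = (8, -1),  |v_rel|² = 65;  v_rel·d = (8)·(12) + (-1)·(-3) = 99
65·t² − 198·t + 72 = 0  ⇒  m = 99² − 65·72 = 5121
m = 5121 > 0,  v_rel·d = 99 > 0  ⇒  inside

inside=yes margin=5121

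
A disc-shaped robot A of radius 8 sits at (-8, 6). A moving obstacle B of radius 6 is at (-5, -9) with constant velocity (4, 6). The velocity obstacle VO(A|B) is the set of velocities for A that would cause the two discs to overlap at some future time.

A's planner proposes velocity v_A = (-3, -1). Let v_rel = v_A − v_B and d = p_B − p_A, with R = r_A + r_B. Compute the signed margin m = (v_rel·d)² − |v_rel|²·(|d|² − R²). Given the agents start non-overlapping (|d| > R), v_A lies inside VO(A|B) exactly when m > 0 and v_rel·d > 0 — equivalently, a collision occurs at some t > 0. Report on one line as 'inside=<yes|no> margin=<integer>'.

d = (3, -15),  |d|² = 234;  R = 8+6 = 14,  c = 234−14² = 38
v_rel = (-7, -7),  |v_rel|² = 98;  v_rel·d = (-7)·(3) + (-7)·(-15) = 84
98·t² − 168·t + 38 = 0  ⇒  m = 84² − 98·38 = 3332
m = 3332 > 0,  v_rel·d = 84 > 0  ⇒  inside

inside=yes margin=3332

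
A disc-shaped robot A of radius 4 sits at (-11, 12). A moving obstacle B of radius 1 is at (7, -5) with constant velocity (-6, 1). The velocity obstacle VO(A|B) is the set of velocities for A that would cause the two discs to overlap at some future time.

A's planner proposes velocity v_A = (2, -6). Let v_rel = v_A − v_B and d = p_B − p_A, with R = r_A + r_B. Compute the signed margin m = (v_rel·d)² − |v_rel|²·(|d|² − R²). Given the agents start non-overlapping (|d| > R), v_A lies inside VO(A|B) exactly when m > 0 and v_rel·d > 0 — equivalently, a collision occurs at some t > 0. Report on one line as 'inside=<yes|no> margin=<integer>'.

d = (18, -17),  |d|² = 613;  R = 4+1 = 5,  c = 613−5² = 588
v_rel = (8, -7),  |v_rel|² = 113;  v_rel·d = (8)·(18) + (-7)·(-17) = 263
113·t² − 526·t + 588 = 0  ⇒  m = 263² − 113·588 = 2725
m = 2725 > 0,  v_rel·d = 263 > 0  ⇒  inside

inside=yes margin=2725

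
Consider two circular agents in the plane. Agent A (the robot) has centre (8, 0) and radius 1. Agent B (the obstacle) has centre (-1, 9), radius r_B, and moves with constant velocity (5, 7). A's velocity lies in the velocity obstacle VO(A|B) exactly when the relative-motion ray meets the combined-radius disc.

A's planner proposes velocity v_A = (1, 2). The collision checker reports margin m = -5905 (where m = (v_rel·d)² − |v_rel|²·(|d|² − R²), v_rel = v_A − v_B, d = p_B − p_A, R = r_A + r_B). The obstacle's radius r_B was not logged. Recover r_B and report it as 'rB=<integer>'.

m = -5905
d = (-9, 9);  v_rel = (-4, -5),  |v_rel|² = 41
v_rel×d = (-4)·(9) − (-5)·(-9) = -81
since m = R²·41 − (-81)²:  R² = (6561 + -5905) / 41 = 16
R = √16 = 4  ⇒  r_B = 4 − 1 = 3

rB=3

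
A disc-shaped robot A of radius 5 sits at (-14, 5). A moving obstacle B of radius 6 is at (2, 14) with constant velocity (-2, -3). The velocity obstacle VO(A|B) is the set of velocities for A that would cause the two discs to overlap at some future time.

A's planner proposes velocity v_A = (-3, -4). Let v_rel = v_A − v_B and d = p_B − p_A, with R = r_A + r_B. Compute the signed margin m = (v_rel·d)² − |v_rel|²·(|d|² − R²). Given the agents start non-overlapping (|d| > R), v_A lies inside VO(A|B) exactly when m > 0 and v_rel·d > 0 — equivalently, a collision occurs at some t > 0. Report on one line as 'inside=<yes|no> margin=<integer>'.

d = (16, 9),  |d|² = 337;  R = 5+6 = 11,  c = 337−11² = 216
v_rel = (-1, -1),  |v_rel|² = 2;  v_rel·d = (-1)·(16) + (-1)·(9) = -25
2·t² + 50·t + 216 = 0  ⇒  m = (-25)² − 2·216 = 193
m = 193 > 0,  v_rel·d = -25 < 0  ⇒  outside

inside=no margin=193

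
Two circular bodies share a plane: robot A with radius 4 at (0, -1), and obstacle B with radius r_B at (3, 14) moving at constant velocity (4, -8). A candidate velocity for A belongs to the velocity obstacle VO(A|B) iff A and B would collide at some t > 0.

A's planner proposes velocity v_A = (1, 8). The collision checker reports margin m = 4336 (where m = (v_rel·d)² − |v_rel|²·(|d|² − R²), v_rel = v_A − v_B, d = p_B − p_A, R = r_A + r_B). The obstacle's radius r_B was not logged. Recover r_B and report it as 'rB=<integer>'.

m = 4336
d = (3, 15);  v_rel = (-3, 16),  |v_rel|² = 265
v_rel×d = (-3)·(15) − (16)·(3) = -93
since m = R²·265 − (-93)²:  R² = (8649 + 4336) / 265 = 49
R = √49 = 7  ⇒  r_B = 7 − 4 = 3

rB=3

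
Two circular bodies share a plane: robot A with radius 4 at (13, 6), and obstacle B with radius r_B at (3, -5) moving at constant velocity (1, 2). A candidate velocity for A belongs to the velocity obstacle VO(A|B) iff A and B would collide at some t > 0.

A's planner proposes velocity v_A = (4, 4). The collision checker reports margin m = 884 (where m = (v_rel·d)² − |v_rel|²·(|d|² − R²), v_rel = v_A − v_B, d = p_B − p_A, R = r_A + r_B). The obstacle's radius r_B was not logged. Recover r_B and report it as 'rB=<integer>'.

m = 884
d = (-10, -11);  v_rel = (3, 2),  |v_rel|² = 13
v_rel×d = (3)·(-11) − (2)·(-10) = -13
since m = R²·13 − (-13)²:  R² = (169 + 884) / 13 = 81
R = √81 = 9  ⇒  r_B = 9 − 4 = 5

rB=5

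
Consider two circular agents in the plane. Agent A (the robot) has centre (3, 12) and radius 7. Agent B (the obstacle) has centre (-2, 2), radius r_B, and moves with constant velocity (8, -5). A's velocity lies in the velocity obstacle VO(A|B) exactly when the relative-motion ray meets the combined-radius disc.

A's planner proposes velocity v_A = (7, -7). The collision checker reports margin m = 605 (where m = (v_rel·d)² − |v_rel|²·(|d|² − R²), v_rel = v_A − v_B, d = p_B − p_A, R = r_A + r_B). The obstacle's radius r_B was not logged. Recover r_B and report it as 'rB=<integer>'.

m = 605
d = (-5, -10);  v_rel = (-1, -2),  |v_rel|² = 5
v_rel×d = (-1)·(-10) − (-2)·(-5) = 0
since m = R²·5 − 0²:  R² = (0 + 605) / 5 = 121
R = √121 = 11  ⇒  r_B = 11 − 7 = 4

rB=4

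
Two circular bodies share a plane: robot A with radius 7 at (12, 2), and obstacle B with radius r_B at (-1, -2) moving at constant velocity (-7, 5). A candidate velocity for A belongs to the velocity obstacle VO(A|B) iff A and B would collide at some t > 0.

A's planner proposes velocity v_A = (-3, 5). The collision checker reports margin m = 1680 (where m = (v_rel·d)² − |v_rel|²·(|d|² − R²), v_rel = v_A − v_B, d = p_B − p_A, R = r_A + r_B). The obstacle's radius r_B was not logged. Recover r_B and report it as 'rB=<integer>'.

m = 1680
d = (-13, -4);  v_rel = (4, 0),  |v_rel|² = 16
v_rel×d = (4)·(-4) − (0)·(-13) = -16
since m = R²·16 − (-16)²:  R² = (256 + 1680) / 16 = 121
R = √121 = 11  ⇒  r_B = 11 − 7 = 4

rB=4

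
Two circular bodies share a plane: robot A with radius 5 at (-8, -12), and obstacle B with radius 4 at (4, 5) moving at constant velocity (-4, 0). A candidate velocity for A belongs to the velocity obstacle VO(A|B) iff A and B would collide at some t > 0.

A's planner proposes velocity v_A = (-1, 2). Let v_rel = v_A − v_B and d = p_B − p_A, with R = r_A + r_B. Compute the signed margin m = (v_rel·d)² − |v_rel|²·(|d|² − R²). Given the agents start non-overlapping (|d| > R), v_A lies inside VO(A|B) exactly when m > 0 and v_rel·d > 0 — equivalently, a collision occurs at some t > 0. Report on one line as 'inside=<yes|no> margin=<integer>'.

d = (12, 17),  |d|² = 433;  R = 5+4 = 9,  c = 433−9² = 352
v_rel = (3, 2),  |v_rel|² = 13;  v_rel·d = (3)·(12) + (2)·(17) = 70
13·t² − 140·t + 352 = 0  ⇒  m = 70² − 13·352 = 324
m = 324 > 0,  v_rel·d = 70 > 0  ⇒  inside

inside=yes margin=324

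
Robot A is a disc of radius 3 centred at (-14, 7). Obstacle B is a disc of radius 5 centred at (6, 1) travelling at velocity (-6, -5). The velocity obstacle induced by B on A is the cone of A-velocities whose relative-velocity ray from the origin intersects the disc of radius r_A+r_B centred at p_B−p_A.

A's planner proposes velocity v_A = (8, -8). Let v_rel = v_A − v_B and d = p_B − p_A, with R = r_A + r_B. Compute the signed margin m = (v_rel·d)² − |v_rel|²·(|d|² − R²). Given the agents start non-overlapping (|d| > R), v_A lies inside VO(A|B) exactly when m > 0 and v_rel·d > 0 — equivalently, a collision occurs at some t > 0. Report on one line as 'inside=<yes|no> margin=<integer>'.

d = (20, -6),  |d|² = 436;  R = 3+5 = 8,  c = 436−8² = 372
v_rel = (14, -3),  |v_rel|² = 205;  v_rel·d = (14)·(20) + (-3)·(-6) = 298
205·t² − 596·t + 372 = 0  ⇒  m = 298² − 205·372 = 12544
m = 12544 > 0,  v_rel·d = 298 > 0  ⇒  inside

inside=yes margin=12544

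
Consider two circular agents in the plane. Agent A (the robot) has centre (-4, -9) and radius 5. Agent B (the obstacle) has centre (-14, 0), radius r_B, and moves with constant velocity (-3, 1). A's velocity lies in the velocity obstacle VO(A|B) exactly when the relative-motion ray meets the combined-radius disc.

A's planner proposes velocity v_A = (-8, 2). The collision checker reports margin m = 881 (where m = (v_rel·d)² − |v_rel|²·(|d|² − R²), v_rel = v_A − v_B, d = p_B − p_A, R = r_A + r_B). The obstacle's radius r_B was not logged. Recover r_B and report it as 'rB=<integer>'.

m = 881
d = (-10, 9);  v_rel = (-5, 1),  |v_rel|² = 26
v_rel×d = (-5)·(9) − (1)·(-10) = -35
since m = R²·26 − (-35)²:  R² = (1225 + 881) / 26 = 81
R = √81 = 9  ⇒  r_B = 9 − 5 = 4

rB=4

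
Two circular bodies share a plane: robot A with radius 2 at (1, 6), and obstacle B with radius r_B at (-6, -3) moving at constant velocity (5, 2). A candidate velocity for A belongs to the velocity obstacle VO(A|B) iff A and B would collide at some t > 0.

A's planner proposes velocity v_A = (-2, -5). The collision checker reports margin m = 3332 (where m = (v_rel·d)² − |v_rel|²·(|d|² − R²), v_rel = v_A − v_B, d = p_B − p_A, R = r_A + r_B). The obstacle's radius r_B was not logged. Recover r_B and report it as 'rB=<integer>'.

m = 3332
d = (-7, -9);  v_rel = (-7, -7),  |v_rel|² = 98
v_rel×d = (-7)·(-9) − (-7)·(-7) = 14
since m = R²·98 − 14²:  R² = (196 + 3332) / 98 = 36
R = √36 = 6  ⇒  r_B = 6 − 2 = 4

rB=4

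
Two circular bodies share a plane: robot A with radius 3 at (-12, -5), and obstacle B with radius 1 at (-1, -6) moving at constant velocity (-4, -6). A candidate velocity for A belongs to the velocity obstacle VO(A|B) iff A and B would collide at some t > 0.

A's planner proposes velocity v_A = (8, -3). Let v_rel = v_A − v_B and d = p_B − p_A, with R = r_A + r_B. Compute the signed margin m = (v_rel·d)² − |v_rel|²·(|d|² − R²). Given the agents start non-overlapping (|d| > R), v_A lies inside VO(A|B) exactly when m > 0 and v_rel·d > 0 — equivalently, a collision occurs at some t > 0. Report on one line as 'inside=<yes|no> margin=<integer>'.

d = (11, -1),  |d|² = 122;  R = 3+1 = 4,  c = 122−4² = 106
v_rel = (12, 3),  |v_rel|² = 153;  v_rel·d = (12)·(11) + (3)·(-1) = 129
153·t² − 258·t + 106 = 0  ⇒  m = 129² − 153·106 = 423
m = 423 > 0,  v_rel·d = 129 > 0  ⇒  inside

inside=yes margin=423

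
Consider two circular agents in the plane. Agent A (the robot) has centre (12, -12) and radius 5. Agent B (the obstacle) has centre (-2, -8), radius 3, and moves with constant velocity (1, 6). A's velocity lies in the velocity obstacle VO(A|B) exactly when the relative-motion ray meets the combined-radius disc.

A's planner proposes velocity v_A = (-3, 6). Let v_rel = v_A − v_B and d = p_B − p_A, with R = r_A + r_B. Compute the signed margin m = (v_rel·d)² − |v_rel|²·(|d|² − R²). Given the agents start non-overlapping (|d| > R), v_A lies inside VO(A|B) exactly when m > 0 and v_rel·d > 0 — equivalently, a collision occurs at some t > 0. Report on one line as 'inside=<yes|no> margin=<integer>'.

d = (-14, 4),  |d|² = 212;  R = 5+3 = 8,  c = 212−8² = 148
v_rel = (-4, 0),  |v_rel|² = 16;  v_rel·d = (-4)·(-14) + (0)·(4) = 56
16·t² − 112·t + 148 = 0  ⇒  m = 56² − 16·148 = 768
m = 768 > 0,  v_rel·d = 56 > 0  ⇒  inside

inside=yes margin=768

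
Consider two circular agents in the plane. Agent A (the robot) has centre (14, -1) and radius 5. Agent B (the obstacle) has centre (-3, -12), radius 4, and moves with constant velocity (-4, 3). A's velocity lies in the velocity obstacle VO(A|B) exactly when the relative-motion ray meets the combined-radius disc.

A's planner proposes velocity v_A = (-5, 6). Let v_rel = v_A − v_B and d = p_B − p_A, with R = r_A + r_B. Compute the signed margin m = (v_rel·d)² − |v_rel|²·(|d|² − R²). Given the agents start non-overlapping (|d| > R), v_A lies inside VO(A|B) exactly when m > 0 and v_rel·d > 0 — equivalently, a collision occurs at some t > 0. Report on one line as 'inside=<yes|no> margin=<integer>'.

d = (-17, -11),  |d|² = 410;  R = 5+4 = 9,  c = 410−9² = 329
v_rel = (-1, 3),  |v_rel|² = 10;  v_rel·d = (-1)·(-17) + (3)·(-11) = -16
10·t² + 32·t + 329 = 0  ⇒  m = (-16)² − 10·329 = -3034
m = -3034 < 0,  v_rel·d = -16 < 0  ⇒  outside

inside=no margin=-3034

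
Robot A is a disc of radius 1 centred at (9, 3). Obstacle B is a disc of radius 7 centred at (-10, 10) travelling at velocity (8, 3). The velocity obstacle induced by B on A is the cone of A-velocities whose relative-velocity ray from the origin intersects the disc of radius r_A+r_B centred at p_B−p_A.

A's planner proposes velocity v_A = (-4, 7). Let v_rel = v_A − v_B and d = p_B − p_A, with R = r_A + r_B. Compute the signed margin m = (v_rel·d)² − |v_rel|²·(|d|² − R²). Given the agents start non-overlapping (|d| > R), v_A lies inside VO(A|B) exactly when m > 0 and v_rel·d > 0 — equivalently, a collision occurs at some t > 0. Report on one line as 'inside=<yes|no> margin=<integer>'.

d = (-19, 7),  |d|² = 410;  R = 1+7 = 8,  c = 410−8² = 346
v_rel = (-12, 4),  |v_rel|² = 160;  v_rel·d = (-12)·(-19) + (4)·(7) = 256
160·t² − 512·t + 346 = 0  ⇒  m = 256² − 160·346 = 10176
m = 10176 > 0,  v_rel·d = 256 > 0  ⇒  inside

inside=yes margin=10176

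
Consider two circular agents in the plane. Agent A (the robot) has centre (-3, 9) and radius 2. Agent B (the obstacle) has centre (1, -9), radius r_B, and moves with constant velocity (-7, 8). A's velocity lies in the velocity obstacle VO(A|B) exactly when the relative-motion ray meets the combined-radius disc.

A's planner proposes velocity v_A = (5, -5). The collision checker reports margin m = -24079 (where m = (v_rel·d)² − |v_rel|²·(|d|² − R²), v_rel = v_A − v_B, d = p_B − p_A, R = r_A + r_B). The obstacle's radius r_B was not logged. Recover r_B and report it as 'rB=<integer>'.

m = -24079
d = (4, -18);  v_rel = (12, -13),  |v_rel|² = 313
v_rel×d = (12)·(-18) − (-13)·(4) = -164
since m = R²·313 − (-164)²:  R² = (26896 + -24079) / 313 = 9
R = √9 = 3  ⇒  r_B = 3 − 2 = 1

rB=1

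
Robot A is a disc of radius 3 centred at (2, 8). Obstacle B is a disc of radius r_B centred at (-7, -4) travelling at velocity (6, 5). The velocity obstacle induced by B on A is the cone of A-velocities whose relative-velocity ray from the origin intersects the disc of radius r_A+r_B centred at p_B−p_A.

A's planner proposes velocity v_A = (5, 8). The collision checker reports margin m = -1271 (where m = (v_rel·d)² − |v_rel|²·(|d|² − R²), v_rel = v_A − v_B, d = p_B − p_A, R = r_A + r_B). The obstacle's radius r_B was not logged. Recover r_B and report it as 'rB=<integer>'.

m = -1271
d = (-9, -12);  v_rel = (-1, 3),  |v_rel|² = 10
v_rel×d = (-1)·(-12) − (3)·(-9) = 39
since m = R²·10 − 39²:  R² = (1521 + -1271) / 10 = 25
R = √25 = 5  ⇒  r_B = 5 − 3 = 2

rB=2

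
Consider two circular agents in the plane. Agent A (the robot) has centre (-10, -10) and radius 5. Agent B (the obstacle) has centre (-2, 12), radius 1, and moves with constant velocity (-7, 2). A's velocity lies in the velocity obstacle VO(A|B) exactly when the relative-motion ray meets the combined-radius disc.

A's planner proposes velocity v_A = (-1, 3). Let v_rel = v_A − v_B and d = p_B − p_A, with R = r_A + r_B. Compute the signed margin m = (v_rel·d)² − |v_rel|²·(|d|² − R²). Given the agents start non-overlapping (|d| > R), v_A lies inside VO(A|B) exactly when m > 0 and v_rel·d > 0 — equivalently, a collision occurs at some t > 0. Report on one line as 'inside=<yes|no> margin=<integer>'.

d = (8, 22),  |d|² = 548;  R = 5+1 = 6,  c = 548−6² = 512
v_rel = (6, 1),  |v_rel|² = 37;  v_rel·d = (6)·(8) + (1)·(22) = 70
37·t² − 140·t + 512 = 0  ⇒  m = 70² − 37·512 = -14044
m = -14044 < 0,  v_rel·d = 70 > 0  ⇒  outside

inside=no margin=-14044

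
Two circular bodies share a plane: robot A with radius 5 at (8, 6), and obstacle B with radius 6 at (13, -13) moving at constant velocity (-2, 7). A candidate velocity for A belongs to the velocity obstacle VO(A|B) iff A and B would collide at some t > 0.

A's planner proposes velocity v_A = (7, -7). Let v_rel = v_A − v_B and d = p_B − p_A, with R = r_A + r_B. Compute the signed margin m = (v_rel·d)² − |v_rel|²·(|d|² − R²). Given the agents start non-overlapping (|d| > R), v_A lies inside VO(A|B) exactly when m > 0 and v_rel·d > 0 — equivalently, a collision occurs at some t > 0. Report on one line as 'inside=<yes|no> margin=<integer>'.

d = (5, -19),  |d|² = 386;  R = 5+6 = 11,  c = 386−11² = 265
v_rel = (9, -14),  |v_rel|² = 277;  v_rel·d = (9)·(5) + (-14)·(-19) = 311
277·t² − 622·t + 265 = 0  ⇒  m = 311² − 277·265 = 23316
m = 23316 > 0,  v_rel·d = 311 > 0  ⇒  inside

inside=yes margin=23316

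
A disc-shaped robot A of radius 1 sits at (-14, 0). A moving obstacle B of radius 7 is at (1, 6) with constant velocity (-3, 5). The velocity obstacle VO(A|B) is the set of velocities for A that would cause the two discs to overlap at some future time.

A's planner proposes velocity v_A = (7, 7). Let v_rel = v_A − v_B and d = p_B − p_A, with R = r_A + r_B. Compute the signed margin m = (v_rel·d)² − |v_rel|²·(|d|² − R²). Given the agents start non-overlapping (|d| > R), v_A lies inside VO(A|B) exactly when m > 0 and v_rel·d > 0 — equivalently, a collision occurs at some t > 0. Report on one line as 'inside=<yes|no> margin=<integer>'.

d = (15, 6),  |d|² = 261;  R = 1+7 = 8,  c = 261−8² = 197
v_rel = (10, 2),  |v_rel|² = 104;  v_rel·d = (10)·(15) + (2)·(6) = 162
104·t² − 324·t + 197 = 0  ⇒  m = 162² − 104·197 = 5756
m = 5756 > 0,  v_rel·d = 162 > 0  ⇒  inside

inside=yes margin=5756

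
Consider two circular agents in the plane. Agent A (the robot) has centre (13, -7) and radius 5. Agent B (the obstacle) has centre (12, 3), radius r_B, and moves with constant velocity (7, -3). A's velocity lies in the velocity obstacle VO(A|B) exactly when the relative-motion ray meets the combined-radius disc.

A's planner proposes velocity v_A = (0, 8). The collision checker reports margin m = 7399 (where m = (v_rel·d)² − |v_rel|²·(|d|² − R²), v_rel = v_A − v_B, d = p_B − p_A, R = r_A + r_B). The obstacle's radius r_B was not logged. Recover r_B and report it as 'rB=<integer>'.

m = 7399
d = (-1, 10);  v_rel = (-7, 11),  |v_rel|² = 170
v_rel×d = (-7)·(10) − (11)·(-1) = -59
since m = R²·170 − (-59)²:  R² = (3481 + 7399) / 170 = 64
R = √64 = 8  ⇒  r_B = 8 − 5 = 3

rB=3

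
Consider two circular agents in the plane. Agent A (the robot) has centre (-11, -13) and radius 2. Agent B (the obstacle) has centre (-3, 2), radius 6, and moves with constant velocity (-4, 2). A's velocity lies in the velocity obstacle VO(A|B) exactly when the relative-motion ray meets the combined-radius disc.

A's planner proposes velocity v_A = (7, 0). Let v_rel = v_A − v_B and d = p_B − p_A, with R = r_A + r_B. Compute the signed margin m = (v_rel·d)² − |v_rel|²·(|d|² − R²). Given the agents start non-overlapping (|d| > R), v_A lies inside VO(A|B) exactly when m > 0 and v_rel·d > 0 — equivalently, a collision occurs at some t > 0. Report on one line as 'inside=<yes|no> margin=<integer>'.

d = (8, 15),  |d|² = 289;  R = 2+6 = 8,  c = 289−8² = 225
v_rel = (11, -2),  |v_rel|² = 125;  v_rel·d = (11)·(8) + (-2)·(15) = 58
125·t² − 116·t + 225 = 0  ⇒  m = 58² − 125·225 = -24761
m = -24761 < 0,  v_rel·d = 58 > 0  ⇒  outside

inside=no margin=-24761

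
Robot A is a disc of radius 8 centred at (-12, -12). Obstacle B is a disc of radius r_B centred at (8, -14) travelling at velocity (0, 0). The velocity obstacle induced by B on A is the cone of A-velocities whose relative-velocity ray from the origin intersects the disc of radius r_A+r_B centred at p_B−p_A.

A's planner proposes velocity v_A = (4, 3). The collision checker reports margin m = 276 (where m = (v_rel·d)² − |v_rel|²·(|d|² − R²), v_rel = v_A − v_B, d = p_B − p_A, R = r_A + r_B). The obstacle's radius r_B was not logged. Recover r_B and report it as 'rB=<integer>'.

m = 276
d = (20, -2);  v_rel = (4, 3),  |v_rel|² = 25
v_rel×d = (4)·(-2) − (3)·(20) = -68
since m = R²·25 − (-68)²:  R² = (4624 + 276) / 25 = 196
R = √196 = 14  ⇒  r_B = 14 − 8 = 6

rB=6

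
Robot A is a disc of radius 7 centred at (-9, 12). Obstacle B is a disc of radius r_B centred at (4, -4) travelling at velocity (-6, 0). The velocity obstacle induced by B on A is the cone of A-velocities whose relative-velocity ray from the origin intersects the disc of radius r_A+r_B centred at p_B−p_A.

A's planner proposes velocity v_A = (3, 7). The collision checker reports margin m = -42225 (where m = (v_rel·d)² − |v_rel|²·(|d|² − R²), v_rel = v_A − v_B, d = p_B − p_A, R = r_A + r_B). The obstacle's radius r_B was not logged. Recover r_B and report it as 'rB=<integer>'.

m = -42225
d = (13, -16);  v_rel = (9, 7),  |v_rel|² = 130
v_rel×d = (9)·(-16) − (7)·(13) = -235
since m = R²·130 − (-235)²:  R² = (55225 + -42225) / 130 = 100
R = √100 = 10  ⇒  r_B = 10 − 7 = 3

rB=3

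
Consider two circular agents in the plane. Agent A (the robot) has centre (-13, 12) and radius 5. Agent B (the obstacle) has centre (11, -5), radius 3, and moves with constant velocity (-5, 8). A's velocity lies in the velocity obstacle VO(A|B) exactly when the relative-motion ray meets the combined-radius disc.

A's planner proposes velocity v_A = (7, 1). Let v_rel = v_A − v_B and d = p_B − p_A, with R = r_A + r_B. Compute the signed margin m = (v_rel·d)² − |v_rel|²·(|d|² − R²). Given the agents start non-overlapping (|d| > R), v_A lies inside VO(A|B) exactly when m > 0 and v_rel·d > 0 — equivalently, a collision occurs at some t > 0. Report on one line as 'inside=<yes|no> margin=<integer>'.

d = (24, -17),  |d|² = 865;  R = 5+3 = 8,  c = 865−8² = 801
v_rel = (12, -7),  |v_rel|² = 193;  v_rel·d = (12)·(24) + (-7)·(-17) = 407
193·t² − 814·t + 801 = 0  ⇒  m = 407² − 193·801 = 11056
m = 11056 > 0,  v_rel·d = 407 > 0  ⇒  inside

inside=yes margin=11056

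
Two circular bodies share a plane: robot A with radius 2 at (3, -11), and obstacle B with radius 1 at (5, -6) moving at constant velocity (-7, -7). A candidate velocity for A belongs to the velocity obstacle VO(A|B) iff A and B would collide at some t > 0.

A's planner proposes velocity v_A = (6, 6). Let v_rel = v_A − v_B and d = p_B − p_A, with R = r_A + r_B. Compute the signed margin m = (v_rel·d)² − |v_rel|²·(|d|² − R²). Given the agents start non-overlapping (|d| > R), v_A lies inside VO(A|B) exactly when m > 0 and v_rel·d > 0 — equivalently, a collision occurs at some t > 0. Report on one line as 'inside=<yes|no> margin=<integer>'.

d = (2, 5),  |d|² = 29;  R = 2+1 = 3,  c = 29−3² = 20
v_rel = (13, 13),  |v_rel|² = 338;  v_rel·d = (13)·(2) + (13)·(5) = 91
338·t² − 182·t + 20 = 0  ⇒  m = 91² − 338·20 = 1521
m = 1521 > 0,  v_rel·d = 91 > 0  ⇒  inside

inside=yes margin=1521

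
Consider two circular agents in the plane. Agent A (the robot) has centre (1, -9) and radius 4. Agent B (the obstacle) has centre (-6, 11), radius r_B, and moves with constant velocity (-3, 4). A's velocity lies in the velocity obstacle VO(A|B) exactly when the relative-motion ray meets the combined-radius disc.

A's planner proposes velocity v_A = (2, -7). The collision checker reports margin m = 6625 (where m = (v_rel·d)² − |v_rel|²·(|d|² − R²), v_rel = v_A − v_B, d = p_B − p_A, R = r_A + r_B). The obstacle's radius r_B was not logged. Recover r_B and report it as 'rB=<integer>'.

m = 6625
d = (-7, 20);  v_rel = (5, -11),  |v_rel|² = 146
v_rel×d = (5)·(20) − (-11)·(-7) = 23
since m = R²·146 − 23²:  R² = (529 + 6625) / 146 = 49
R = √49 = 7  ⇒  r_B = 7 − 4 = 3

rB=3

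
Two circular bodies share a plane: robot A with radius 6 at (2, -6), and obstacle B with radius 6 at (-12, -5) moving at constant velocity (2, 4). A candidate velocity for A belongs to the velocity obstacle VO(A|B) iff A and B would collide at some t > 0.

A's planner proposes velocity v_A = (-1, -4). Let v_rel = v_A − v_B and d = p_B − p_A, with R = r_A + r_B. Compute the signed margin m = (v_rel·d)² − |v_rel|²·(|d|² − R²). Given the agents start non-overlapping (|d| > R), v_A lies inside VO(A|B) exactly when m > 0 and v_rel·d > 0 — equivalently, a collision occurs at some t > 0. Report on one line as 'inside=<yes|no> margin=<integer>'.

d = (-14, 1),  |d|² = 197;  R = 6+6 = 12,  c = 197−12² = 53
v_rel = (-3, -8),  |v_rel|² = 73;  v_rel·d = (-3)·(-14) + (-8)·(1) = 34
73·t² − 68·t + 53 = 0  ⇒  m = 34² − 73·53 = -2713
m = -2713 < 0,  v_rel·d = 34 > 0  ⇒  outside

inside=no margin=-2713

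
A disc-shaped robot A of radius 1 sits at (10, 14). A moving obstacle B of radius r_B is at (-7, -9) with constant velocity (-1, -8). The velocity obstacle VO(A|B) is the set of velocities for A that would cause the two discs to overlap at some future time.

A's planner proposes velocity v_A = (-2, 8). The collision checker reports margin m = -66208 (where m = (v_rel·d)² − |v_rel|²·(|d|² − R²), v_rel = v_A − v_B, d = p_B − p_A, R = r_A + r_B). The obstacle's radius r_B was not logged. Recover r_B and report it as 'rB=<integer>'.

m = -66208
d = (-17, -23);  v_rel = (-1, 16),  |v_rel|² = 257
v_rel×d = (-1)·(-23) − (16)·(-17) = 295
since m = R²·257 − 295²:  R² = (87025 + -66208) / 257 = 81
R = √81 = 9  ⇒  r_B = 9 − 1 = 8

rB=8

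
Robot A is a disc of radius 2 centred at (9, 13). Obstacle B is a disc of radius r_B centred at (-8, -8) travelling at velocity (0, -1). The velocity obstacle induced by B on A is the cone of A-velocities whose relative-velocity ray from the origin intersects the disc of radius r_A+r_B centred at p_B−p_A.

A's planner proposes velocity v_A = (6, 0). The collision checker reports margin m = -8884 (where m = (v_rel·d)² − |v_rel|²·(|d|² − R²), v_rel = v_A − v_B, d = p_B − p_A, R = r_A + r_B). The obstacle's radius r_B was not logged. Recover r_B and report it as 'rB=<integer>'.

m = -8884
d = (-17, -21);  v_rel = (6, 1),  |v_rel|² = 37
v_rel×d = (6)·(-21) − (1)·(-17) = -109
since m = R²·37 − (-109)²:  R² = (11881 + -8884) / 37 = 81
R = √81 = 9  ⇒  r_B = 9 − 2 = 7

rB=7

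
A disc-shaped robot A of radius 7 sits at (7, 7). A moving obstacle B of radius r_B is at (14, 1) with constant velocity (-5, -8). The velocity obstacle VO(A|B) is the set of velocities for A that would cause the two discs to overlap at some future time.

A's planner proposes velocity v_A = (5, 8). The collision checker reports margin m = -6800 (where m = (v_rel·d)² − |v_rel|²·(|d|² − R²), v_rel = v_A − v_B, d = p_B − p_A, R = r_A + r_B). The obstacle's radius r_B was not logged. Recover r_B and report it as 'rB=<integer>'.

m = -6800
d = (7, -6);  v_rel = (10, 16),  |v_rel|² = 356
v_rel×d = (10)·(-6) − (16)·(7) = -172
since m = R²·356 − (-172)²:  R² = (29584 + -6800) / 356 = 64
R = √64 = 8  ⇒  r_B = 8 − 7 = 1

rB=1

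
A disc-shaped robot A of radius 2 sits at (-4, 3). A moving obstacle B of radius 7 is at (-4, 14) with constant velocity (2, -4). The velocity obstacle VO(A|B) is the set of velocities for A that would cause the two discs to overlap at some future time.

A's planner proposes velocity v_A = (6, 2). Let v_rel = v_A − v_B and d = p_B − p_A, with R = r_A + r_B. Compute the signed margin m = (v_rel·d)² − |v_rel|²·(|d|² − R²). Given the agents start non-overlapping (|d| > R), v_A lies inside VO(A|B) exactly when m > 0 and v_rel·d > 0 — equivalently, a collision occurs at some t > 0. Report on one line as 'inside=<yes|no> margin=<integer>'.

d = (0, 11),  |d|² = 121;  R = 2+7 = 9,  c = 121−9² = 40
v_rel = (4, 6),  |v_rel|² = 52;  v_rel·d = (4)·(0) + (6)·(11) = 66
52·t² − 132·t + 40 = 0  ⇒  m = 66² − 52·40 = 2276
m = 2276 > 0,  v_rel·d = 66 > 0  ⇒  inside

inside=yes margin=2276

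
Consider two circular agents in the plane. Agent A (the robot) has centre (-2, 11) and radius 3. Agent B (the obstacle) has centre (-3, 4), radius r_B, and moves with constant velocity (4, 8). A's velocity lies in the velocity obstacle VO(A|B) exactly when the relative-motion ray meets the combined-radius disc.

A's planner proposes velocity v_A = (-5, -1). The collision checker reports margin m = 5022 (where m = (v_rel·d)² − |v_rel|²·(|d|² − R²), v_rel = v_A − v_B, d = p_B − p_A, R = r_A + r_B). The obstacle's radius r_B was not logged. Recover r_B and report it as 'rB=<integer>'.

m = 5022
d = (-1, -7);  v_rel = (-9, -9),  |v_rel|² = 162
v_rel×d = (-9)·(-7) − (-9)·(-1) = 54
since m = R²·162 − 54²:  R² = (2916 + 5022) / 162 = 49
R = √49 = 7  ⇒  r_B = 7 − 3 = 4

rB=4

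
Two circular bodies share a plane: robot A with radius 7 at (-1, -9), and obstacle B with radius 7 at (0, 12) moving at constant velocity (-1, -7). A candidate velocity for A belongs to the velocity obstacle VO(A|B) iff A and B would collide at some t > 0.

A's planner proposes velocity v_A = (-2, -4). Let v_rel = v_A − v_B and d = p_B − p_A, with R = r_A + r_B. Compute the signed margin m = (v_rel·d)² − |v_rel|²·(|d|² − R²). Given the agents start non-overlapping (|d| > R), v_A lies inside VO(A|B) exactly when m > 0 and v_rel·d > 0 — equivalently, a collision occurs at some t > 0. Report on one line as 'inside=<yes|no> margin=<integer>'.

d = (1, 21),  |d|² = 442;  R = 7+7 = 14,  c = 442−14² = 246
v_rel = (-1, 3),  |v_rel|² = 10;  v_rel·d = (-1)·(1) + (3)·(21) = 62
10·t² − 124·t + 246 = 0  ⇒  m = 62² − 10·246 = 1384
m = 1384 > 0,  v_rel·d = 62 > 0  ⇒  inside

inside=yes margin=1384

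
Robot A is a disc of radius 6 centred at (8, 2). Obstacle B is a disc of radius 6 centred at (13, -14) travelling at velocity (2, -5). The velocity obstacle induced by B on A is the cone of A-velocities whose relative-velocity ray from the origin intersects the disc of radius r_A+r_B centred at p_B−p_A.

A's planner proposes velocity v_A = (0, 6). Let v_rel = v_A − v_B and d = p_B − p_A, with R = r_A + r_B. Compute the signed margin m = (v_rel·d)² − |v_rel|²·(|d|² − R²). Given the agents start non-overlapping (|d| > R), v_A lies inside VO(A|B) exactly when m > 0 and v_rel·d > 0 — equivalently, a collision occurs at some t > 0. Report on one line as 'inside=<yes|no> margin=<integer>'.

d = (5, -16),  |d|² = 281;  R = 6+6 = 12,  c = 281−12² = 137
v_rel = (-2, 11),  |v_rel|² = 125;  v_rel·d = (-2)·(5) + (11)·(-16) = -186
125·t² + 372·t + 137 = 0  ⇒  m = (-186)² − 125·137 = 17471
m = 17471 > 0,  v_rel·d = -186 < 0  ⇒  outside

inside=no margin=17471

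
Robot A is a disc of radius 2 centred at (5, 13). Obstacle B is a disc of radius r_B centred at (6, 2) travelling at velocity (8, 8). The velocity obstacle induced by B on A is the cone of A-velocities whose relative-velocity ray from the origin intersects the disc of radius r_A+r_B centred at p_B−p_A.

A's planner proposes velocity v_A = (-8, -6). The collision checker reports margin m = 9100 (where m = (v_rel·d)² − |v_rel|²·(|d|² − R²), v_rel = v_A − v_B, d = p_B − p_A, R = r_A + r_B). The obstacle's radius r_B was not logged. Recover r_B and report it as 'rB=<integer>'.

m = 9100
d = (1, -11);  v_rel = (-16, -14),  |v_rel|² = 452
v_rel×d = (-16)·(-11) − (-14)·(1) = 190
since m = R²·452 − 190²:  R² = (36100 + 9100) / 452 = 100
R = √100 = 10  ⇒  r_B = 10 − 2 = 8

rB=8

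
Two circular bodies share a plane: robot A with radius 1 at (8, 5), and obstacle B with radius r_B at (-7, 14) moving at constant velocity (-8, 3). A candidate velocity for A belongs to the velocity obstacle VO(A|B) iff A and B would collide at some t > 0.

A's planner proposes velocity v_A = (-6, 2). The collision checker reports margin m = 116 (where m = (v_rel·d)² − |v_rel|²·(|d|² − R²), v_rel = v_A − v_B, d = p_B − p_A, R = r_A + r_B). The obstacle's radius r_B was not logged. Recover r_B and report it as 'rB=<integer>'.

m = 116
d = (-15, 9);  v_rel = (2, -1),  |v_rel|² = 5
v_rel×d = (2)·(9) − (-1)·(-15) = 3
since m = R²·5 − 3²:  R² = (9 + 116) / 5 = 25
R = √25 = 5  ⇒  r_B = 5 − 1 = 4

rB=4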